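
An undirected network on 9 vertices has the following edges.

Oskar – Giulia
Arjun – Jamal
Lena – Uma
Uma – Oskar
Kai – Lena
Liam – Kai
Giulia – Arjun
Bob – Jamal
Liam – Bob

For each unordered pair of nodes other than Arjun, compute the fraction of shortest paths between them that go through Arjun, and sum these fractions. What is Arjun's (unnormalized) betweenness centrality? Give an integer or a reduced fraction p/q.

6

Pairs whose geodesics pass through Arjun — Uma–Jamal: 1; Liam–Giulia: 1; Bob–Giulia: 1; Bob–Oskar: 1; Jamal–Giulia: 1; Jamal–Oskar: 1.
All other pairs contribute 0.
Summing the contributions gives betweenness(Arjun) = 6.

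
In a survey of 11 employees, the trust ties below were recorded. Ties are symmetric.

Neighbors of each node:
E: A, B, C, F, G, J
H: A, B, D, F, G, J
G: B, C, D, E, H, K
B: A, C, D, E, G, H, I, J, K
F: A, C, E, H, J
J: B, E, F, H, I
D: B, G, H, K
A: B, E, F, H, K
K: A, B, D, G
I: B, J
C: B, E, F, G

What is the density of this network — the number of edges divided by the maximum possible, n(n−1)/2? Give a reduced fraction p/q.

28/55

There are 28 edges and 11 nodes, so the maximum possible is C(11,2) = 55.
Density = 28/55.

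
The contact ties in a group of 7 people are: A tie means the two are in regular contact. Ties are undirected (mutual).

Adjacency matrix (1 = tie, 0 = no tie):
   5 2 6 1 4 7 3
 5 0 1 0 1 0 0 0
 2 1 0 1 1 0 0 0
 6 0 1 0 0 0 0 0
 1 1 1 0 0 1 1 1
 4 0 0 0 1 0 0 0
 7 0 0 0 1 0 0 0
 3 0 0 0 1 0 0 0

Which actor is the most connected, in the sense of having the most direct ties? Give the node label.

Degrees — 1:5, 2:3, 3:1, 4:1, 5:2, 6:1, 7:1.
The maximum is 5, attained only by 1.

1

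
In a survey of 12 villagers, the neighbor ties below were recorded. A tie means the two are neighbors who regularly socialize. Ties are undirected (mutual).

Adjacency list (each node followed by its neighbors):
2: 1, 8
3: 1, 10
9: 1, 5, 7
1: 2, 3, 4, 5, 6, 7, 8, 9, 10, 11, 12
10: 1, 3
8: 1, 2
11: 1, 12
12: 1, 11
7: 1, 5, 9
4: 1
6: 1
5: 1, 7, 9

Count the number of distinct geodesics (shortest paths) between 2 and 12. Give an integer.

1

The shortest distance is 2, and the only length-2 path is 2–1–12. So there is exactly 1 shortest path.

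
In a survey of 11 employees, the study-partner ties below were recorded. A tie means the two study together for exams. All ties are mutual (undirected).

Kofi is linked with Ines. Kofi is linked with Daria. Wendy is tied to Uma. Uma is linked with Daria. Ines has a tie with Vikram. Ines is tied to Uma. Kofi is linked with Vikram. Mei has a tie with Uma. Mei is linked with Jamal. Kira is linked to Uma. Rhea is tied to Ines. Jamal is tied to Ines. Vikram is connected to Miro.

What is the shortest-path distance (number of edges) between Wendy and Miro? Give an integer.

One shortest route is Wendy – Uma – Ines – Vikram – Miro, which uses 4 edges, and at distance 3 from Wendy we only reach {Jamal, Kofi, Rhea, Vikram}, which does not include Miro. So d(Wendy,Miro) = 4.

4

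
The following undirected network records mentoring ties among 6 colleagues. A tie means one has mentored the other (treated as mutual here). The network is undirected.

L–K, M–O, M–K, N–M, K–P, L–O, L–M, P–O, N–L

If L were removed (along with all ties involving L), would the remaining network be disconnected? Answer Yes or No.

No

Even without L, every remaining node can still reach every other (the residual graph is connected), so L is not a cut vertex.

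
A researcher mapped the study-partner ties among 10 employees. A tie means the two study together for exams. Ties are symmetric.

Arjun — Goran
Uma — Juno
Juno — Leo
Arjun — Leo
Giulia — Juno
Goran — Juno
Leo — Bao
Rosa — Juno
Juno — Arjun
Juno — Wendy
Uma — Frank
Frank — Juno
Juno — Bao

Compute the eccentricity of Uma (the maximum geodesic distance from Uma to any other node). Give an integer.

Distances from Uma: Arjun:2, Bao:2, Frank:1, Giulia:2, Goran:2, Juno:1, Leo:2, Rosa:2, Wendy:2.
The largest is 2 (to Leo, Bao, Rosa, Giulia, Goran, Arjun, and Wendy), so the eccentricity of Uma is 2.

2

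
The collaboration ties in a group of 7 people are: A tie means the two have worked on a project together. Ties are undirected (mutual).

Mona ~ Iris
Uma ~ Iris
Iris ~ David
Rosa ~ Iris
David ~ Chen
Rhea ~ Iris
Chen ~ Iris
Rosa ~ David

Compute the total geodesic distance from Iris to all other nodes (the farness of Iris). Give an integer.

Distances from Iris: Chen:1, David:1, Mona:1, Rhea:1, Rosa:1, Uma:1.
Sum = 1 + 1 + 1 + 1 + 1 + 1 = 6.

6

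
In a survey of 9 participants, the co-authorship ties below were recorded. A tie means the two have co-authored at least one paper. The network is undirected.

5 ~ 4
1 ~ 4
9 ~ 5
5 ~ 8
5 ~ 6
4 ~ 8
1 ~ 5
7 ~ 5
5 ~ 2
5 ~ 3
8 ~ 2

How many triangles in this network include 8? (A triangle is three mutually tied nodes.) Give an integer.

2

8's neighbors: 2, 4, and 5.
Neighbor pairs that are themselves tied: 8–2–5; 8–4–5. Each forms one triangle with 8, for 2 in total.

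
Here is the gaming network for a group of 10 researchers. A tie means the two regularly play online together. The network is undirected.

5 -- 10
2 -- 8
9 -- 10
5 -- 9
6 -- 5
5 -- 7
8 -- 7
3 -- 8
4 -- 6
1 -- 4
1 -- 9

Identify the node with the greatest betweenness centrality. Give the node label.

Unnormalized betweenness of each node: 1:3/2, 2:0, 3:0, 4:1, 5:45/2, 6:11/2, 7:18, 8:15, 9:13/2, 10:0.
5 has the largest value, 45/2, making it the main broker — the node through which the most shortest paths run.

5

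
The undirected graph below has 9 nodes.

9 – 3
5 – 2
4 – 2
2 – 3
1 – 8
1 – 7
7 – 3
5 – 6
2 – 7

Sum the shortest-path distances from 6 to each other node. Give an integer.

Distances from 6: 1:4, 2:2, 3:3, 4:3, 5:1, 7:3, 8:5, 9:4.
Sum = 4 + 2 + 3 + 3 + 1 + 3 + 5 + 4 = 25.

25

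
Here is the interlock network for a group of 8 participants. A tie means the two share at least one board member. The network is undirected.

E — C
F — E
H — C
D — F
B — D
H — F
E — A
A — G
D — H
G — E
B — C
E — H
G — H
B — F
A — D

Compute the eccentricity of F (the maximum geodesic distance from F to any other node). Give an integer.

2

Distances from F: A:2, B:1, C:2, D:1, E:1, G:2, H:1.
The largest is 2 (to A, C, and G), so the eccentricity of F is 2.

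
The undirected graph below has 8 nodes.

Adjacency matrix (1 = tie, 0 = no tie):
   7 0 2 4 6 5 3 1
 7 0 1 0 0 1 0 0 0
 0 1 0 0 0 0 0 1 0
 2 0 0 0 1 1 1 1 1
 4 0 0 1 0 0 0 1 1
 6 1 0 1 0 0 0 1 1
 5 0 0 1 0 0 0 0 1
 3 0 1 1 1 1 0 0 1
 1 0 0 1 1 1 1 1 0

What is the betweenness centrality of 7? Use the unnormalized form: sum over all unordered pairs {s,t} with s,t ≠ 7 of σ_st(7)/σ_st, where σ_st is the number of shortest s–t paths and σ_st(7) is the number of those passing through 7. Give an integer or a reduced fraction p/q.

Pairs whose geodesics pass through 7 — 0–6: 1/2.
All other pairs contribute 0.
Summing the contributions gives betweenness(7) = 1/2.

1/2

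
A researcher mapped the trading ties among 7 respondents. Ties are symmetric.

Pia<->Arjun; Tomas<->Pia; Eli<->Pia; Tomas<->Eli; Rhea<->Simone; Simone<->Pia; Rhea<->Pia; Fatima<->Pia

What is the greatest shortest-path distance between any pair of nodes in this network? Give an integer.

Eccentricity of each node (its greatest distance to any other): Arjun:2, Eli:2, Fatima:2, Pia:1, Rhea:2, Simone:2, Tomas:2.
The maximum eccentricity is 2, realized for instance by the pair Fatima–Arjun via Fatima – Pia – Arjun. So the diameter is 2.

2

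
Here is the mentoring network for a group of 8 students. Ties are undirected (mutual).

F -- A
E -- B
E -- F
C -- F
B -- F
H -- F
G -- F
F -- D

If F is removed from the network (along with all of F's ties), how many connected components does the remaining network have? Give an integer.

6

Without F, the remaining ties split the others into: {G}; {B, E}; {C}; {A}; {H}; {D}.
That's 6 separate components.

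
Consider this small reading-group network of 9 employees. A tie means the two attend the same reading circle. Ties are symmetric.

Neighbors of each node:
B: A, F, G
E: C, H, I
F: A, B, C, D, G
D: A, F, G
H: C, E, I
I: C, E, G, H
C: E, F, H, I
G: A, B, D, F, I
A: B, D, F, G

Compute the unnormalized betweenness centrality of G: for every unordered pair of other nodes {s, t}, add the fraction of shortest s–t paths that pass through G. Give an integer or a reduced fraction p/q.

41/6

Pairs whose geodesics pass through G — H–A: 1/2; H–D: 1/2; H–B: 1/2; E–A: 1/2; E–D: 1/2; E–B: 1/2; I–A: 1; I–D: 1; I–F: 1/2; I–B: 1; D–B: 1/3.
All other pairs contribute 0.
Summing the contributions gives betweenness(G) = 41/6.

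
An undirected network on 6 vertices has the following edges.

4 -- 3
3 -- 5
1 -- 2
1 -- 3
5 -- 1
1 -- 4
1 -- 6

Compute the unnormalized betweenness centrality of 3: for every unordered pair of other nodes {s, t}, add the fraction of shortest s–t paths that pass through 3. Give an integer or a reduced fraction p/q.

1/2

Pairs whose geodesics pass through 3 — 4–5: 1/2.
All other pairs contribute 0.
Summing the contributions gives betweenness(3) = 1/2.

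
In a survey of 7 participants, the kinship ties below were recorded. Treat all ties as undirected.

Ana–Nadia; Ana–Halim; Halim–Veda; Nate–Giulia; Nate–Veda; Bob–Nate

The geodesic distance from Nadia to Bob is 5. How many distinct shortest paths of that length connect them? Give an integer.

The shortest distance is 5, and the only length-5 path is Nadia–Ana–Halim–Veda–Nate–Bob. So there is exactly 1 shortest path.

1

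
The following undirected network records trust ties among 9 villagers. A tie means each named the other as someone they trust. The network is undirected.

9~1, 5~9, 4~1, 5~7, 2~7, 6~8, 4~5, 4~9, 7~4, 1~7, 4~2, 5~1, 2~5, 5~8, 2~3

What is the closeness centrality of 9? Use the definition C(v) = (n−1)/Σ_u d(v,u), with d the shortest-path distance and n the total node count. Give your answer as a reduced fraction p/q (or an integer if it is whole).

8/15

Distances from 9: 1:1, 2:2, 3:3, 4:1, 5:1, 6:3, 7:2, 8:2. Sum = 15.
n = 9, so closeness = 8/15.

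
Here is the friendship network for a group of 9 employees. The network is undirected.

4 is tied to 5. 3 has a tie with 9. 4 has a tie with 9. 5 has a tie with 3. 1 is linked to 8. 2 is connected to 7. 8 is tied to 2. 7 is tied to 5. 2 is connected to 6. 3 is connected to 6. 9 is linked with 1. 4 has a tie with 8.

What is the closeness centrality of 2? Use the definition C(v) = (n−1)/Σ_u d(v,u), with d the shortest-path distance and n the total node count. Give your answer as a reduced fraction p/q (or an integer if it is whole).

Distances from 2: 1:2, 3:2, 4:2, 5:2, 6:1, 7:1, 8:1, 9:3. Sum = 14.
n = 9, so closeness = 8/14 = 4/7.

4/7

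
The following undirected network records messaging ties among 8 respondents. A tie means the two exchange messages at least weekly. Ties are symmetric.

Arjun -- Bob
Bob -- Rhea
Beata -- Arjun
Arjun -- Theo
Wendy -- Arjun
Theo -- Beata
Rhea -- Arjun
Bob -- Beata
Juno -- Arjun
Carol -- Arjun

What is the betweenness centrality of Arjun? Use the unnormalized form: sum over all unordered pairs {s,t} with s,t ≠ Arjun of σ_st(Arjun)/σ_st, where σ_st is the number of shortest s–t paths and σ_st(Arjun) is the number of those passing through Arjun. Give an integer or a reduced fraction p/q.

Pairs whose geodesics pass through Arjun — Juno–Theo: 1; Juno–Rhea: 1; Juno–Carol: 1; Juno–Bob: 1; Juno–Wendy: 1; Juno–Beata: 1; Theo–Rhea: 1; Theo–Carol: 1; Theo–Bob: 1/2; Theo–Wendy: 1; Rhea–Carol: 1; Rhea–Wendy: 1; Rhea–Beata: 1/2; Carol–Bob: 1 … (+4 more pairs).
All other pairs contribute 0.
Summing the contributions gives betweenness(Arjun) = 17.

17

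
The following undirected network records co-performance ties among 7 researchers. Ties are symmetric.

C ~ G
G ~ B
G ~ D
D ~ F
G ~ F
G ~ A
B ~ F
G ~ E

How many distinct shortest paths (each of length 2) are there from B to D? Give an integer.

The shortest distance is 2. The length-2 paths are: B–G–D; B–F–D.
That gives 2 distinct shortest paths.

2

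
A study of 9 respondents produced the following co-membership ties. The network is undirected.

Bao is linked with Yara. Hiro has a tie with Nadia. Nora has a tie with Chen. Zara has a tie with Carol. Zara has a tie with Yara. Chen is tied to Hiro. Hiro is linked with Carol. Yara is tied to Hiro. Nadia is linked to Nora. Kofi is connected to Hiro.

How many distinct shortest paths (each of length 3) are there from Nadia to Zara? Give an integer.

The shortest distance is 3. The length-3 paths are: Nadia–Hiro–Yara–Zara; Nadia–Hiro–Carol–Zara.
That gives 2 distinct shortest paths.

2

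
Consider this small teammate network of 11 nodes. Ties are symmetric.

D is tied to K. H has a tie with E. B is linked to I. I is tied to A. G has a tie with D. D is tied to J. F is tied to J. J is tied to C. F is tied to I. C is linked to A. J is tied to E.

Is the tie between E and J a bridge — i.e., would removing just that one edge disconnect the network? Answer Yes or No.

Without the E–J edge there is no alternate route between E and J, so the network disconnects. It is a bridge.

Yes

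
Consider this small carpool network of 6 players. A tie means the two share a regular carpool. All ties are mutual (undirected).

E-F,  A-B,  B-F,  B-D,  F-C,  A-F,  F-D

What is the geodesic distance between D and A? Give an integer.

One shortest route is D – F – A, which uses 2 edges, and D and A are not directly tied, so nothing shorter exists. So d(D,A) = 2.

2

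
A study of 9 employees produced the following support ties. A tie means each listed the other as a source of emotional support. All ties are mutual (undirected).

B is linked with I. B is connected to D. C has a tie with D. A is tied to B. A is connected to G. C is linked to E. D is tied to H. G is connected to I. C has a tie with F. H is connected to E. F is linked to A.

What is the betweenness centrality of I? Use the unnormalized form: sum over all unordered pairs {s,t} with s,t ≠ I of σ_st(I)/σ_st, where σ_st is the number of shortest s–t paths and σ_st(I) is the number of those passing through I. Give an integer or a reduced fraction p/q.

Pairs whose geodesics pass through I — H–G: 1/2; G–B: 1/2; G–D: 1/2.
All other pairs contribute 0.
Summing the contributions gives betweenness(I) = 3/2.

3/2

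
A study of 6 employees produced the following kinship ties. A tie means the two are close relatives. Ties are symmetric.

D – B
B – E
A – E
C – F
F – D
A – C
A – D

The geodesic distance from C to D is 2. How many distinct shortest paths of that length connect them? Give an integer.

The shortest distance is 2. The length-2 paths are: C–A–D; C–F–D.
That gives 2 distinct shortest paths.

2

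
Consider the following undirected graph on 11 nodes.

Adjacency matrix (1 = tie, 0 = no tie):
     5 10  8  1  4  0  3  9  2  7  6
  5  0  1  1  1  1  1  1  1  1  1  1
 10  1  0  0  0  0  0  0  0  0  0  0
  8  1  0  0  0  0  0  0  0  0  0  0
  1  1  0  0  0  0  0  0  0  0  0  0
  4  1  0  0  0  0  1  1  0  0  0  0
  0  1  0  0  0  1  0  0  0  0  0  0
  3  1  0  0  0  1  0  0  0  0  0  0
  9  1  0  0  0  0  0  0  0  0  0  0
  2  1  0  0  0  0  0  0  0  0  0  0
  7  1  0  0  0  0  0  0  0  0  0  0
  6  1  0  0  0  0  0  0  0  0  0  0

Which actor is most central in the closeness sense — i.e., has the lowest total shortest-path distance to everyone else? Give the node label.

Farness (sum of distances to all others) for each node — 0:18, 1:19, 2:19, 3:18, 4:17, 5:10, 6:19, 7:19, 8:19, 9:19, 10:19.
The smallest farness is 10, for 5, so 5 has the highest closeness.

5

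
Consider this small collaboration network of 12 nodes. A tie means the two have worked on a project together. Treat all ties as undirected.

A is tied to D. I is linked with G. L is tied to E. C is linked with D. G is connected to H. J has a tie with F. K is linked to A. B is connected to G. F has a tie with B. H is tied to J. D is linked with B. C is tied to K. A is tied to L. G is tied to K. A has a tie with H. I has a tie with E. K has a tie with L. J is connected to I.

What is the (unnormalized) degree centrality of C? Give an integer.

2

C is directly tied to D and K. That is 2 neighbors, so the degree of C is 2.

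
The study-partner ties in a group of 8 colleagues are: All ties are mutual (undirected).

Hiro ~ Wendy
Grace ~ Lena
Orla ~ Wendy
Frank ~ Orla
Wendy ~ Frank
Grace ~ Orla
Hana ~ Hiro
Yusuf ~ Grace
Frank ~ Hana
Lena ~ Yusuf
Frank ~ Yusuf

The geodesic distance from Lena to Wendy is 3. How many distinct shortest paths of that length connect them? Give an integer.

The shortest distance is 3. The length-3 paths are: Lena–Grace–Orla–Wendy; Lena–Yusuf–Frank–Wendy.
That gives 2 distinct shortest paths.

2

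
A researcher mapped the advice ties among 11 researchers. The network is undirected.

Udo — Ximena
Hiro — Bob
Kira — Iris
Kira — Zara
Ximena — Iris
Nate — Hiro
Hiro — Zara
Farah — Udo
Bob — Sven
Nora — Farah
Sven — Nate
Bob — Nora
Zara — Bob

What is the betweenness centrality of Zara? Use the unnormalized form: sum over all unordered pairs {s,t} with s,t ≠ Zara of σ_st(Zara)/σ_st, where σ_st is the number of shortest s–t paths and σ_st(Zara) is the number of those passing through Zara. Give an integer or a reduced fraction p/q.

Pairs whose geodesics pass through Zara — Farah–Kira: 1/2; Ximena–Hiro: 1; Ximena–Nate: 1; Ximena–Sven: 1/2; Ximena–Bob: 1/2; Iris–Hiro: 1; Iris–Nate: 1; Iris–Sven: 1; Iris–Bob: 1; Iris–Nora: 1/2; Kira–Hiro: 1; Kira–Nate: 1; Kira–Sven: 1; Kira–Bob: 1 … (+1 more pairs).
All other pairs contribute 0.
Summing the contributions gives betweenness(Zara) = 13.

13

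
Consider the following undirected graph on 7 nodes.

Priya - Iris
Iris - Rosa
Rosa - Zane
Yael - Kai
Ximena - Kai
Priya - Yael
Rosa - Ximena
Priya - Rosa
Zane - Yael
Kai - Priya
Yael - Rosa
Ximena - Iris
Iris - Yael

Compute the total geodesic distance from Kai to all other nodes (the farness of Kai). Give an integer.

Distances from Kai: Iris:2, Priya:1, Rosa:2, Ximena:1, Yael:1, Zane:2.
Sum = 2 + 1 + 2 + 1 + 1 + 2 = 9.

9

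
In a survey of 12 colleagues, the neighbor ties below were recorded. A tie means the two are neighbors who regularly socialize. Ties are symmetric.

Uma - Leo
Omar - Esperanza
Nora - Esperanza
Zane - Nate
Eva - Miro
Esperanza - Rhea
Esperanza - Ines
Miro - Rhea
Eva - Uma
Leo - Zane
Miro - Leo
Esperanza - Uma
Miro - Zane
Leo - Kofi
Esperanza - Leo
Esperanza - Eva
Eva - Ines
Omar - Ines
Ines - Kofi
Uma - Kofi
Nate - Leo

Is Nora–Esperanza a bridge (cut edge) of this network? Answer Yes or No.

Without the Nora–Esperanza edge there is no alternate route between Nora and Esperanza, so the network disconnects. It is a bridge.

Yes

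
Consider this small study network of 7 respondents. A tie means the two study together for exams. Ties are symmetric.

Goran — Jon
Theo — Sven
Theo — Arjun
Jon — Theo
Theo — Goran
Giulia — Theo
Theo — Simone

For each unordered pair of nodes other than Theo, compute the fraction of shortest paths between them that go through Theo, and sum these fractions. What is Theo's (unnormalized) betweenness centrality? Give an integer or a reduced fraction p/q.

14

Pairs whose geodesics pass through Theo — Simone–Arjun: 1; Simone–Giulia: 1; Simone–Goran: 1; Simone–Sven: 1; Simone–Jon: 1; Arjun–Giulia: 1; Arjun–Goran: 1; Arjun–Sven: 1; Arjun–Jon: 1; Giulia–Goran: 1; Giulia–Sven: 1; Giulia–Jon: 1; Goran–Sven: 1; Sven–Jon: 1.
All other pairs contribute 0.
Summing the contributions gives betweenness(Theo) = 14.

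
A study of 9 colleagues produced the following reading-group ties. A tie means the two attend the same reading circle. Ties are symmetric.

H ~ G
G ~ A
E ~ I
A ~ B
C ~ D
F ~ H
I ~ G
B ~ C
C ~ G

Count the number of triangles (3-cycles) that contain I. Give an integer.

0

I's neighbors are E and G, but none of them are tied to each other, so no triangle contains I.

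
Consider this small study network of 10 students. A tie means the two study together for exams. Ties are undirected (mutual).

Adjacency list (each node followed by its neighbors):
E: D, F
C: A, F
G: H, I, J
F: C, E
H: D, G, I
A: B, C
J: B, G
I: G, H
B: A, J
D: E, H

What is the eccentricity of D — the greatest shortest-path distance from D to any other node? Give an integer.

Distances from D: A:4, B:4, C:3, E:1, F:2, G:2, H:1, I:2, J:3.
The largest is 4 (to B and A), so the eccentricity of D is 4.

4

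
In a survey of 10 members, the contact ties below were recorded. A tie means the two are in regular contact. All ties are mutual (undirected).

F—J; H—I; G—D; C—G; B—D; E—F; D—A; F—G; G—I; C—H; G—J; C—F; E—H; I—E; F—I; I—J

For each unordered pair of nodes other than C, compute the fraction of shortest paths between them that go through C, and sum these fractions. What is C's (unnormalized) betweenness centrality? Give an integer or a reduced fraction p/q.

7/3

Pairs whose geodesics pass through C — H–G: 1/2; H–F: 1/3; H–A: 1/2; H–D: 1/2; H–B: 1/2.
All other pairs contribute 0.
Summing the contributions gives betweenness(C) = 7/3.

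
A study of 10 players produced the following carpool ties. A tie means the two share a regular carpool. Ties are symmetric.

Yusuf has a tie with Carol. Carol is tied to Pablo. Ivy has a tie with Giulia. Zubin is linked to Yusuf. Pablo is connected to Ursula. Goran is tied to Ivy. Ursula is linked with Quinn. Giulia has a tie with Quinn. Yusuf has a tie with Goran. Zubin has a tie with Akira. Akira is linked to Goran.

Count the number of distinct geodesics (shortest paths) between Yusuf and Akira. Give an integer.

2

The shortest distance is 2. The length-2 paths are: Yusuf–Goran–Akira; Yusuf–Zubin–Akira.
That gives 2 distinct shortest paths.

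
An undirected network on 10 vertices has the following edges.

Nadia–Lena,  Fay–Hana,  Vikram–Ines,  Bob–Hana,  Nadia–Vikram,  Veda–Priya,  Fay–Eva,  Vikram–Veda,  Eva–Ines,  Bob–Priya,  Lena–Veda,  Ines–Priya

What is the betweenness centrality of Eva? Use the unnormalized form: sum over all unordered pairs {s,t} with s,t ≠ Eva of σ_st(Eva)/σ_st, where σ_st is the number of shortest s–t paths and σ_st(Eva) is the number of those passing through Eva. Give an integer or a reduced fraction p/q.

Pairs whose geodesics pass through Eva — Ines–Fay: 1; Ines–Hana: 1/2; Fay–Priya: 1/2; Fay–Veda: 2/3; Fay–Lena: 3/4; Fay–Nadia: 1; Fay–Vikram: 1; Hana–Nadia: 1/4; Hana–Vikram: 1/3.
All other pairs contribute 0.
Summing the contributions gives betweenness(Eva) = 6.

6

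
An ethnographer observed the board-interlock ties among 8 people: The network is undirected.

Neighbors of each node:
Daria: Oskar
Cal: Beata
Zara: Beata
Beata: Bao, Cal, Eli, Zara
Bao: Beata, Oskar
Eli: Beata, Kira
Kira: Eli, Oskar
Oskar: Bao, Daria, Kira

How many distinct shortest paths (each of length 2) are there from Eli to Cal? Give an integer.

1

The shortest distance is 2, and the only length-2 path is Eli–Beata–Cal. So there is exactly 1 shortest path.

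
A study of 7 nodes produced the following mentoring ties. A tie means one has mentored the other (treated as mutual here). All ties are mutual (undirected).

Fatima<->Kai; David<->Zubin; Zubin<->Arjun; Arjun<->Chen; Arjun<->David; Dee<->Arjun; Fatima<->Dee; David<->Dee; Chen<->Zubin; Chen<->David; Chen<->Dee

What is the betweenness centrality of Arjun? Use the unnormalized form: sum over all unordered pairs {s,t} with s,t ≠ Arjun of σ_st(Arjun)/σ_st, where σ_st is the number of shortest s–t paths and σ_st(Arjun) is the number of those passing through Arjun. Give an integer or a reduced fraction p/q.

Pairs whose geodesics pass through Arjun — Kai–Zubin: 1/3; Fatima–Zubin: 1/3; Zubin–Dee: 1/3.
All other pairs contribute 0.
Summing the contributions gives betweenness(Arjun) = 1.

1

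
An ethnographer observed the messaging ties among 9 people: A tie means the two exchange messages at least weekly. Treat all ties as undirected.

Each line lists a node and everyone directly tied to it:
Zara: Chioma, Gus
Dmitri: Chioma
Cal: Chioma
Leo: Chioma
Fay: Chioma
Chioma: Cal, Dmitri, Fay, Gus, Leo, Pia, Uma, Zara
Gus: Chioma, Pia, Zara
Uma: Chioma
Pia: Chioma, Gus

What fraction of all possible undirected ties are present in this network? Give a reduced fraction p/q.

5/18

There are 10 edges and 9 nodes, so the maximum possible is C(9,2) = 36.
Density = 10/36 = 5/18.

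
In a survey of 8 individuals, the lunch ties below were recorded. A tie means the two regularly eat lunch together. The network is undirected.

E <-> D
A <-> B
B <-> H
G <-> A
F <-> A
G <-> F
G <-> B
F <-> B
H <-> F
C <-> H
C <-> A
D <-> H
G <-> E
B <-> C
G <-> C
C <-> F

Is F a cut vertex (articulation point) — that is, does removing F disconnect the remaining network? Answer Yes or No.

Even without F, every remaining node can still reach every other (the residual graph is connected), so F is not a cut vertex.

No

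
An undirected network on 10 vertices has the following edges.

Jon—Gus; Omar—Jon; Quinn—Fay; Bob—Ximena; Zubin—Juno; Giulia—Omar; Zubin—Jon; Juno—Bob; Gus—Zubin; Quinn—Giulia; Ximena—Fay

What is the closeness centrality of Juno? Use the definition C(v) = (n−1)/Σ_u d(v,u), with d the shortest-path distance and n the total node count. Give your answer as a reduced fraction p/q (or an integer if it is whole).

9/22

Distances from Juno: Bob:1, Fay:3, Giulia:4, Gus:2, Jon:2, Omar:3, Quinn:4, Ximena:2, Zubin:1. Sum = 22.
n = 10, so closeness = 9/22.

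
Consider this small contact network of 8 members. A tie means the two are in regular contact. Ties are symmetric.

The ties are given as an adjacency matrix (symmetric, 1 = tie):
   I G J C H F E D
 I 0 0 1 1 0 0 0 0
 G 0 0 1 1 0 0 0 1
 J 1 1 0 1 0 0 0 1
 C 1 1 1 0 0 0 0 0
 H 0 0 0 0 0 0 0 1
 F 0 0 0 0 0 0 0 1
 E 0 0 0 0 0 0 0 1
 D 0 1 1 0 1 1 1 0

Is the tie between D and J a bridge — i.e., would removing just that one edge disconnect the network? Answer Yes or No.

No

Even without that edge, D still reaches J via D – G – J, so the network stays connected. Not a bridge.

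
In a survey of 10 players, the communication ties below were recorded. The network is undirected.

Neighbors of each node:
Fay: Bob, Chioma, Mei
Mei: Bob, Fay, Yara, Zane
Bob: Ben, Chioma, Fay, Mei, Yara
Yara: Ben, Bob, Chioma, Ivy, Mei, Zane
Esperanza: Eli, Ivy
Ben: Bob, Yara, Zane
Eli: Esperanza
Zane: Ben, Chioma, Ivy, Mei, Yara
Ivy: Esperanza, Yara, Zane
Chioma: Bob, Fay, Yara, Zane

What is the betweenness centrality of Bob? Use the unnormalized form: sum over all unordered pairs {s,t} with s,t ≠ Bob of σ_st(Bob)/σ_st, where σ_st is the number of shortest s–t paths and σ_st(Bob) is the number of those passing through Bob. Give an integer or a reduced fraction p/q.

Pairs whose geodesics pass through Bob — Mei–Ben: 1/3; Mei–Chioma: 1/4; Ben–Fay: 1; Ben–Chioma: 1/3; Fay–Yara: 1/3; Fay–Esperanza: 1/5; Fay–Ivy: 1/5; Fay–Eli: 1/5.
All other pairs contribute 0.
Summing the contributions gives betweenness(Bob) = 57/20.

57/20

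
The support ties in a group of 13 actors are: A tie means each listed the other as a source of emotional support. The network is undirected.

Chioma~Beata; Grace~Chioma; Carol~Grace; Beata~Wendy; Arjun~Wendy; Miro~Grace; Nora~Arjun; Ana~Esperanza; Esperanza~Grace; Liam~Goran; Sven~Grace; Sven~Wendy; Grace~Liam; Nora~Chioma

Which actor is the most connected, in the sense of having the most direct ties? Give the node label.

Grace

Degrees — Ana:1, Arjun:2, Beata:2, Carol:1, Chioma:3, Esperanza:2, Goran:1, Grace:6, Liam:2, Miro:1, Nora:2, Sven:2, Wendy:3.
The maximum is 6, attained only by Grace.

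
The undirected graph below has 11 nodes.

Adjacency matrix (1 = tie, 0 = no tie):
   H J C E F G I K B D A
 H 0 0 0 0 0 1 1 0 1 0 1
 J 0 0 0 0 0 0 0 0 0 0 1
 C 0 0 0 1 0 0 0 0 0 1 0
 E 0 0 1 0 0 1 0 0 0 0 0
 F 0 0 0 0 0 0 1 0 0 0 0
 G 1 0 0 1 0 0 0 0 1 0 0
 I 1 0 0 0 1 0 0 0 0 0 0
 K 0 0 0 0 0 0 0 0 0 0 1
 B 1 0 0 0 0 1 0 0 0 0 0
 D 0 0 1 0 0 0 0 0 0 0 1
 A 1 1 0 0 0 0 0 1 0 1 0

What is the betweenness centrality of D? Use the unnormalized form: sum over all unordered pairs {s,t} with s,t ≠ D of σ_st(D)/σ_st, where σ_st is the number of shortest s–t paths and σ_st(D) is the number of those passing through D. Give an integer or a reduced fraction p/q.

Pairs whose geodesics pass through D — H–C: 1/2; J–C: 1; J–E: 1/2; C–F: 1/2; C–I: 1/2; C–K: 1; C–A: 1; E–K: 1/2; E–A: 1/2.
All other pairs contribute 0.
Summing the contributions gives betweenness(D) = 6.

6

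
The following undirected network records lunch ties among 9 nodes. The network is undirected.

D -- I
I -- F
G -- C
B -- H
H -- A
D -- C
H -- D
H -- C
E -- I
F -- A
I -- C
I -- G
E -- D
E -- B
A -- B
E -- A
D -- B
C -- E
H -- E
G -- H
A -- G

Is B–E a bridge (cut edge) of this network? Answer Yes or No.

No

Even without that edge, B still reaches E via B – H – E, so the network stays connected. Not a bridge.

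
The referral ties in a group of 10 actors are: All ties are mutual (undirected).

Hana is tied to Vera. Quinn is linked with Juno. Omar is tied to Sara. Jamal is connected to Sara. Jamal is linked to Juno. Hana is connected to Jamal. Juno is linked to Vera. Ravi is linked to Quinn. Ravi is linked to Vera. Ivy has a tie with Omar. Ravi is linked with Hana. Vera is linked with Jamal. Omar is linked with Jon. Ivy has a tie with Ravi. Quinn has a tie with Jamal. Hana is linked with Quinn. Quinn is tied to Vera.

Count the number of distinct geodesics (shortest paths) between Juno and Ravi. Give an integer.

The shortest distance is 2. The length-2 paths are: Juno–Vera–Ravi; Juno–Quinn–Ravi.
That gives 2 distinct shortest paths.

2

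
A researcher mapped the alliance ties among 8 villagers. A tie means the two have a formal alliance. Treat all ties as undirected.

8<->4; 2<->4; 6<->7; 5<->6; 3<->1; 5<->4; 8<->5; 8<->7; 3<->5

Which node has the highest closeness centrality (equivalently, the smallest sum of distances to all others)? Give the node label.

5

Farness (sum of distances to all others) for each node — 1:20, 2:18, 3:14, 4:12, 5:10, 6:14, 7:16, 8:12.
The smallest farness is 10, for 5, so 5 has the highest closeness.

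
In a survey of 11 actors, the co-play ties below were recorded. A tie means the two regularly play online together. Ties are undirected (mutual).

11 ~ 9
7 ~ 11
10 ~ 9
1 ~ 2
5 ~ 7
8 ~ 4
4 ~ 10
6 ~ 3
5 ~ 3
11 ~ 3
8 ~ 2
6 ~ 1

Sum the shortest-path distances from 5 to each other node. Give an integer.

30

Distances from 5: 1:3, 2:4, 3:1, 4:5, 6:2, 7:1, 8:5, 9:3, 10:4, 11:2.
Sum = 3 + 4 + 1 + 5 + 2 + 1 + 5 + 3 + 4 + 2 = 30.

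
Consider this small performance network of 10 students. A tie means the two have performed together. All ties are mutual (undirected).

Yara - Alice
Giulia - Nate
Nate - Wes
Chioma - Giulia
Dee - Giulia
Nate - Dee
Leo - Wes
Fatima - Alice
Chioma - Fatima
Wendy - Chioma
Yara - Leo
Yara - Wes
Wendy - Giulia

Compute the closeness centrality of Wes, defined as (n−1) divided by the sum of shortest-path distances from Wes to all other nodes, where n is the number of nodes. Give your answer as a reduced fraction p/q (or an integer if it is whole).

Distances from Wes: Alice:2, Chioma:3, Dee:2, Fatima:3, Giulia:2, Leo:1, Nate:1, Wendy:3, Yara:1. Sum = 18.
n = 10, so closeness = 9/18 = 1/2.

1/2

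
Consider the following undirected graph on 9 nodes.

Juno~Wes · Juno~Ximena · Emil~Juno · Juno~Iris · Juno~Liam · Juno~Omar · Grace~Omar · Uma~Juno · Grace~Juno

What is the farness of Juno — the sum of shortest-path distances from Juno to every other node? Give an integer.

8

Distances from Juno: Emil:1, Grace:1, Iris:1, Liam:1, Omar:1, Uma:1, Wes:1, Ximena:1.
Sum = 1 + 1 + 1 + 1 + 1 + 1 + 1 + 1 = 8.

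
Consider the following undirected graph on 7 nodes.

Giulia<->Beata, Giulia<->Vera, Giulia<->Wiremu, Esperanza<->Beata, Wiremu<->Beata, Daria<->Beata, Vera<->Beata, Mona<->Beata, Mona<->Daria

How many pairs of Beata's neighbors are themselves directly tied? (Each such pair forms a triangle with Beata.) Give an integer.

3

Beata's neighbors: Daria, Esperanza, Giulia, Mona, Vera, and Wiremu.
Neighbor pairs that are themselves tied: Beata–Daria–Mona; Beata–Giulia–Vera; Beata–Giulia–Wiremu. Each forms one triangle with Beata, for 3 in total.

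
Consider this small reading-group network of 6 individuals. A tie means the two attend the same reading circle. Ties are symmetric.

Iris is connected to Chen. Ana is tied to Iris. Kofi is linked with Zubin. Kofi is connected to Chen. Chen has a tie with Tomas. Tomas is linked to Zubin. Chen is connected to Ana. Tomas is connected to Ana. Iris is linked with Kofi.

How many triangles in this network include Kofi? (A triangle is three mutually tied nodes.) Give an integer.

Kofi's neighbors: Chen, Iris, and Zubin.
Neighbor pairs that are themselves tied: Kofi–Chen–Iris. Each forms one triangle with Kofi, for 1 in total.

1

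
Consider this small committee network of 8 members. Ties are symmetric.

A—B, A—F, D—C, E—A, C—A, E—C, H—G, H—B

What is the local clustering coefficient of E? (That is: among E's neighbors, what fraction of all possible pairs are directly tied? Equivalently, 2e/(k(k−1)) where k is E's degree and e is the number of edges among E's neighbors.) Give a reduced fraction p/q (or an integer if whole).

1

E's neighbors: A and C (k = 2).
Possible neighbor pairs: C(2,2) = 1. Edges among them: A–C → e = 1.
Clustering(E) = 1/1.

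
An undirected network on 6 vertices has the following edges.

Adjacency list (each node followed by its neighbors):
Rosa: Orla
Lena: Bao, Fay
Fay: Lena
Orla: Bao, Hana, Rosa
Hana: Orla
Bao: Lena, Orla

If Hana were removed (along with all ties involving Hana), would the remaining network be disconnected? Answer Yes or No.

No

Even without Hana, every remaining node can still reach every other (the residual graph is connected), so Hana is not a cut vertex.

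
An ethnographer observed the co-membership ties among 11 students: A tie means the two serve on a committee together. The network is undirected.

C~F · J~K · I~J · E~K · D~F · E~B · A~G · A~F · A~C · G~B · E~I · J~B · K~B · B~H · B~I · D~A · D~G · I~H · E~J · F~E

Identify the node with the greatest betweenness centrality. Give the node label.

Unnormalized betweenness of each node: A:17/6, B:27/2, C:0, D:1/2, E:25/2, F:32/3, G:47/6, H:0, I:11/6, J:1/3, K:0.
B has the largest value, 27/2, making it the main broker — the node through which the most shortest paths run.

B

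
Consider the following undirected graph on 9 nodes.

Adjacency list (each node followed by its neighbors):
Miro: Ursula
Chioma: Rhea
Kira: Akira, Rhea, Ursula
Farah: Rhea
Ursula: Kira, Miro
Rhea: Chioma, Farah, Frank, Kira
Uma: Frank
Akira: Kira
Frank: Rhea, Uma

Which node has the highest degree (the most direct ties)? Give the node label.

Rhea

Degrees — Akira:1, Chioma:1, Farah:1, Frank:2, Kira:3, Miro:1, Rhea:4, Uma:1, Ursula:2.
The maximum is 4, attained only by Rhea.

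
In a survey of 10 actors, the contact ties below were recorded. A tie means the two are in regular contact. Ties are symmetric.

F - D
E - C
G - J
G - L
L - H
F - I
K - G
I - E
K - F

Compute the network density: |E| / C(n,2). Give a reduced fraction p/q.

There are 9 edges and 10 nodes, so the maximum possible is C(10,2) = 45.
Density = 9/45 = 1/5.

1/5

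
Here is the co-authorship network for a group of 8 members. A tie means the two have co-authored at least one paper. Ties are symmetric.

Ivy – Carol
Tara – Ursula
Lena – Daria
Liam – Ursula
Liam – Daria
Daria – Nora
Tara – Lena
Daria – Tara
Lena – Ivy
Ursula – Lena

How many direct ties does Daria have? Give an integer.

Daria is directly tied to Lena, Liam, Nora, and Tara. That is 4 neighbors, so the degree of Daria is 4.

4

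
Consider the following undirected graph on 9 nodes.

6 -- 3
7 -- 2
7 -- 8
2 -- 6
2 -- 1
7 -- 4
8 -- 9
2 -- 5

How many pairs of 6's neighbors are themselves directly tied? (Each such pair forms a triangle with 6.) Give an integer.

0

6's neighbors are 2 and 3, but none of them are tied to each other, so no triangle contains 6.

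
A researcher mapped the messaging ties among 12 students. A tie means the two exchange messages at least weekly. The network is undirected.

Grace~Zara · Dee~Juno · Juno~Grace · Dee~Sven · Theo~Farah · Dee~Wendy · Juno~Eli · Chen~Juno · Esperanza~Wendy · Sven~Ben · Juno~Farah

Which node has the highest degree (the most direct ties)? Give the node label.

Juno

Degrees — Ben:1, Chen:1, Dee:3, Eli:1, Esperanza:1, Farah:2, Grace:2, Juno:5, Sven:2, Theo:1, Wendy:2, Zara:1.
The maximum is 5, attained only by Juno.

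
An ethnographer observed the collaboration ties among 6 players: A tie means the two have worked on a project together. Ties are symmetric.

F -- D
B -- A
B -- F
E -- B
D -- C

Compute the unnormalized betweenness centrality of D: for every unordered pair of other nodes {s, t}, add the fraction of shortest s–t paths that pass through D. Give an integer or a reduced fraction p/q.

4

Pairs whose geodesics pass through D — A–C: 1; E–C: 1; F–C: 1; C–B: 1.
All other pairs contribute 0.
Summing the contributions gives betweenness(D) = 4.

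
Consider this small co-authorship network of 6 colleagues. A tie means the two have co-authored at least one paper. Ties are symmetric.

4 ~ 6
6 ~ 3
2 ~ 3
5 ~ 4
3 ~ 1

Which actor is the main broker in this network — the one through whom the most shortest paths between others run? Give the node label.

Unnormalized betweenness of each node: 1:0, 2:0, 3:7, 4:4, 5:0, 6:6.
3 has the largest value, 7, making it the main broker — the node through which the most shortest paths run.

3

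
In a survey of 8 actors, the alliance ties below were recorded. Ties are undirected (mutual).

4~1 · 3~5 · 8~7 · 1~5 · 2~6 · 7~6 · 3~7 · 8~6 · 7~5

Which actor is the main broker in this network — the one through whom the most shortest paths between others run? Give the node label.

7

Unnormalized betweenness of each node: 1:6, 2:0, 3:0, 4:0, 5:10, 6:6, 7:12, 8:0.
7 has the largest value, 12, making it the main broker — the node through which the most shortest paths run.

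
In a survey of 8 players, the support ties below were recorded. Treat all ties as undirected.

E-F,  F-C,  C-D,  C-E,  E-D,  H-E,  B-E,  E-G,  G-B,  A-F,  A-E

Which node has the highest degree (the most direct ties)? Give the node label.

Degrees — A:2, B:2, C:3, D:2, E:7, F:3, G:2, H:1.
The maximum is 7, attained only by E.

E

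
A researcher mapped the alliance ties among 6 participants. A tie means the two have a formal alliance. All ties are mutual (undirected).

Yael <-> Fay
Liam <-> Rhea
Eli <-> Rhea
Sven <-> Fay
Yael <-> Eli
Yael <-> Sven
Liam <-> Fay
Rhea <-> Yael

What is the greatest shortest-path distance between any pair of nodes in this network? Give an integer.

Eccentricity of each node (its greatest distance to any other): Eli:2, Fay:2, Liam:2, Rhea:2, Sven:2, Yael:2.
The maximum eccentricity is 2, realized for instance by the pair Sven–Liam via Sven – Fay – Liam. So the diameter is 2.

2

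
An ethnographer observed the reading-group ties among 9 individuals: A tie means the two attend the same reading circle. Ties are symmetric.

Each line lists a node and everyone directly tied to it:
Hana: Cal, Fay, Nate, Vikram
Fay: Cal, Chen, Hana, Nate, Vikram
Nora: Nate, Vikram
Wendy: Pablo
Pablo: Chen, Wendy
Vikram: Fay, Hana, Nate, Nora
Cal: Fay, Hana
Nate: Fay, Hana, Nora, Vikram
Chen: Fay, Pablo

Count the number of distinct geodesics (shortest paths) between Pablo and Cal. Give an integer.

1

The shortest distance is 3, and the only length-3 path is Pablo–Chen–Fay–Cal. So there is exactly 1 shortest path.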